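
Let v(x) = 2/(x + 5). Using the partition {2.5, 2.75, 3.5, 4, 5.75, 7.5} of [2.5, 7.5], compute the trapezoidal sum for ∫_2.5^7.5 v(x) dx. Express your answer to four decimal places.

Subinterval widths: 0.25, 0.75, 0.5, 1.75, 1.75.
v(2.5) = 4/15, v(2.75) = 8/31, v(3.5) = 4/17, v(4) = 2/9, v(5.75) = 8/43, v(7.5) = 0.16.
On each subinterval the trapezoid contributes (Δx_i/2)·[v(x_{i-1}) + v(x_i)].
Sum ≈ 1.0250.

1.0250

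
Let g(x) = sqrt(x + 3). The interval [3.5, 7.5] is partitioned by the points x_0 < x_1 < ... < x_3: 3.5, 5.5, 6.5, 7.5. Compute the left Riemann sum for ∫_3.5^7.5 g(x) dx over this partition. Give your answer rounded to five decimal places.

11.09670

Subinterval widths: 2, 1, 1.
Left endpoints: 3.5, 5.5, 6.5.
g(3.5) ≈ 2.54951, g(5.5) ≈ 2.91548, g(6.5) ≈ 3.08221.
Sum = Σ Δx_i · g(x_i).
Sum ≈ 11.09670.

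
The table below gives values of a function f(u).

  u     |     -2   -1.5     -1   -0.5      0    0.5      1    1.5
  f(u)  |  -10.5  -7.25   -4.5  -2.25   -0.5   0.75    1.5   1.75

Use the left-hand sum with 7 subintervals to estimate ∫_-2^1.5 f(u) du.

-11.375

Δu = 0.5.
Sum = 0.5·[(-10.5) + (-7.25) + (-4.5) + (-2.25) + (-0.5) + 0.75 + 1.5] = -11.375.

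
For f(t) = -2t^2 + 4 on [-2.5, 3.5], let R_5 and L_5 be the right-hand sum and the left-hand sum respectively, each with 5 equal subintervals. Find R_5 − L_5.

-14.4

R_5 = -25.08.
L_5 = -10.68.
R_5 − L_5 = -14.4.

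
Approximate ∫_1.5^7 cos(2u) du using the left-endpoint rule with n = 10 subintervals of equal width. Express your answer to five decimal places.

Δu = (7 − 1.5)/10 = 0.55.
Left endpoints: 1.5, 2.05, 2.6, 3.15, 3.7, 4.25, 4.8, 5.35, 5.9, 6.45.
f(1.5) ≈ -0.98999, f(2.05) ≈ -0.57482, f(2.6) ≈ 0.46852, f(3.15) ≈ 0.99986, f(3.7) ≈ 0.43855, f(4.25) ≈ -0.60201, f(4.8) ≈ -0.98469, f(5.35) ≈ -0.29129, f(5.9) ≈ 0.72043, f(6.45) ≈ 0.94486.
Sum = Δu · [f(1.5) + f(2.05) + f(2.6) + ...].
Sum ≈ 0.07118.

0.07118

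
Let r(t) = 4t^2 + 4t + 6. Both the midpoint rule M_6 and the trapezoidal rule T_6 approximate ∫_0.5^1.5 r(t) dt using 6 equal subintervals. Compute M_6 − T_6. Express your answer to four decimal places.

-0.0278

M_6 ≈ 14.324074.
T_6 ≈ 14.351852.
M_6 − T_6 ≈ -0.0278.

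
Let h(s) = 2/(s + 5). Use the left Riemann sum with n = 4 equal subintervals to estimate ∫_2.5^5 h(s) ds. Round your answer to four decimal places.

0.5967

Δs = (5 − 2.5)/4 = 0.625.
Left endpoints: 2.5, 3.125, 3.75, 4.375.
h(2.5) = 4/15, h(3.125) = 16/65, h(3.75) = 8/35, h(4.375) = 16/75.
Sum = Δs · [h(2.5) + h(3.125) + h(3.75) + h(4.375)].
Sum ≈ 0.5967.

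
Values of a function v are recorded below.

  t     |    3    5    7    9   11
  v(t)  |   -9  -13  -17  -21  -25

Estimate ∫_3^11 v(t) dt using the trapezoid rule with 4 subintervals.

-136

Δt = 2.
T_4 = (2/2)·[(-9) + 2·(-13) + 2·(-17) + 2·(-21) + (-25)] = -136.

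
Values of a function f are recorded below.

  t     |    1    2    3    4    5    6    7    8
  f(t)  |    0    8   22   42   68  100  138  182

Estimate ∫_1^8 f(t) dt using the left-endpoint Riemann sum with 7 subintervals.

Δt = 1.
Sum = 1·[0 + 8 + 22 + 42 + 68 + 100 + 138] = 378.

378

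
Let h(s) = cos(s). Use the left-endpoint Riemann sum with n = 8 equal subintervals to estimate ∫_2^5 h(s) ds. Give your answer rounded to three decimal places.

Δs = (5 − 2)/8 = 0.375.
Left endpoints: 2, 2.375, 2.75, 3.125, 3.5, 3.875, 4.25, 4.625.
h(2) ≈ -0.416, h(2.375) ≈ -0.720, h(2.75) ≈ -0.924, h(3.125) ≈ -1.000, h(3.5) ≈ -0.936, h(3.875) ≈ -0.743, h(4.25) ≈ -0.446, h(4.625) ≈ -0.087.
Sum = Δs · [h(2) + h(2.375) + h(2.75) + ...].
Sum ≈ -1.977.

-1.977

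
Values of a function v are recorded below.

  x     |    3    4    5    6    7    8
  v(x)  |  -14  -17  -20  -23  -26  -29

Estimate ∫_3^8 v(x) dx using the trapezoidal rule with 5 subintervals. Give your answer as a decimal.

Δx = 1.
T_5 = (1/2)·[(-14) + 2·(-17) + 2·(-20) + 2·(-23) + 2·(-26) + (-29)] = -107.5.

-107.5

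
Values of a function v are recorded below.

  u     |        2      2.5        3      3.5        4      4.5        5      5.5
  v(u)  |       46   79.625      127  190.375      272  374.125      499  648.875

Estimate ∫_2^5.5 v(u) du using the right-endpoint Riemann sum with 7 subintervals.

Δu = 0.5.
Sum = 0.5·[79.625 + 127 + 190.375 + 272 + 374.125 + 499 + 648.875] = 1095.5.

1095.5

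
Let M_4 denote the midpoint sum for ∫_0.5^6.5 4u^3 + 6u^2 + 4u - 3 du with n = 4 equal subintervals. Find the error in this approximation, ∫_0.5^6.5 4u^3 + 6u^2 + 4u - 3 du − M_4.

54

Exact integral: ∫_0.5^6.5 f(u) du = 2400.
M_4 = 2346.
Error = 2400 − 2346 = 54.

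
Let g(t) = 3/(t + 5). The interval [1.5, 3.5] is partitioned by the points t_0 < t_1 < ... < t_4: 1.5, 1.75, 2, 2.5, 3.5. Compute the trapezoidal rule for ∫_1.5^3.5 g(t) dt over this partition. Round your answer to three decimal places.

0.806

Subinterval widths: 0.25, 0.25, 0.5, 1.
g(1.5) = 6/13, g(1.75) = 4/9, g(2) = 3/7, g(2.5) = 0.4, g(3.5) = 6/17.
On each subinterval the trapezoid contributes (Δt_i/2)·[g(t_{i-1}) + g(t_i)].
Sum ≈ 0.806.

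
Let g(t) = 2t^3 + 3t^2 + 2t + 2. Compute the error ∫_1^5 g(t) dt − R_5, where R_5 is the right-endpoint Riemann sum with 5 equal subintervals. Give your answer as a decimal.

-140.16

Exact integral: ∫_1^5 g(t) dt = 468.
R_5 = 608.16.
Error = 468 − 608.16 = -140.16.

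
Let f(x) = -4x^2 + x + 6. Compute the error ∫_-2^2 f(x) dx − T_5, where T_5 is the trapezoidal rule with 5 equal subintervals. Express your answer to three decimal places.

Exact integral: ∫_-2^2 f(x) dx ≈ 2.66667.
T_5 = 0.96.
Error ≈ 2.66667 − 0.96 ≈ 1.707.

1.707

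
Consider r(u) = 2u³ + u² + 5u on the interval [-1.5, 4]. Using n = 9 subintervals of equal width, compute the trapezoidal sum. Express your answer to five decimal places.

185.21193

Δu = (4 − (-1.5))/9 = 11/18.
r(-1.5) = -12, r(-8/9) = -3688/729, r(-5/18) = -1975/1458, r(1/3) = 50/27, r(17/18) = 5321/729, r(14/9) = 12922/729, r(13/6) = 1937/54, r(25/9) = 47000/729, r(61/18) = 77470/729, r(4) = 164.
T_9 = (Δu/2)·[r(u_0) + 2r(u_1) + ... + 2r(u_{8}) + r(u_9)].
Sum ≈ 185.21193.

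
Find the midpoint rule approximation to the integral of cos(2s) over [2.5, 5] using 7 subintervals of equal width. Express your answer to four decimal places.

Δs = (5 − 2.5)/7 = 5/14.
Midpoints: 75/28, 85/28, 95/28, 3.75, 115/28, 125/28, 135/28.
f(75/28) ≈ 0.6010, f(85/28) ≈ 0.9777, f(95/28) ≈ 0.8764, f(3.75) ≈ 0.3466, f(115/28) ≈ -0.3526, f(125/28) ≈ -0.8794, f(135/28) ≈ -0.9763.
Sum = Δs · [f(75/28) + f(85/28) + f(95/28) + ...].
Sum ≈ 0.2119.

0.2119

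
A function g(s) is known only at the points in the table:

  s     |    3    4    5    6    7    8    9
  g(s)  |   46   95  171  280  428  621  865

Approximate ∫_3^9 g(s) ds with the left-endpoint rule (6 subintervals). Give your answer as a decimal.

1641

Δs = 1.
Sum = 1·[46 + 95 + 171 + 280 + 428 + 621] = 1641.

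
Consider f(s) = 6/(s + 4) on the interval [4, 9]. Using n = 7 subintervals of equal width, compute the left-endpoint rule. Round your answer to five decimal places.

3.01854

Δs = (9 − 4)/7 = 5/7.
Left endpoints: 4, 33/7, 38/7, 43/7, 48/7, 53/7, 58/7.
f(4) = 0.75, f(33/7) = 42/61, f(38/7) = 7/11, f(43/7) = 42/71, f(48/7) = 21/38, f(53/7) = 14/27, f(58/7) = 21/43.
Sum = Δs · [f(4) + f(33/7) + f(38/7) + ...].
Sum ≈ 3.01854.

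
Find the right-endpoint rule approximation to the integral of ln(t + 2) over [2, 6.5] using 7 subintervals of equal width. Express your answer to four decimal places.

Δt = (6.5 − 2)/7 = 9/14.
Right endpoints: 37/14, 23/7, 55/14, 32/7, 73/14, 41/7, 6.5.
f(37/14) ≈ 1.5353, f(23/7) ≈ 1.6650, f(55/14) ≈ 1.7798, f(32/7) ≈ 1.8827, f(73/14) ≈ 1.9761, f(41/7) ≈ 2.0614, f(6.5) ≈ 2.1401.
Sum = Δt · [f(37/14) + f(23/7) + f(55/14) + ...].
Sum ≈ 8.3831.

8.3831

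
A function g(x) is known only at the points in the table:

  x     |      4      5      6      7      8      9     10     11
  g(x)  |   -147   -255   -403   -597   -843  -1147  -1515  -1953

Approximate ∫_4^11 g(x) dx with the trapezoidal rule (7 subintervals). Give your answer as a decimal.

-5810

Δx = 1.
T_7 = (1/2)·[(-147) + 2·(-255) + 2·(-403) + 2·(-597) + 2·(-843) + 2·(-1147) + 2·(-1515) + (-1953)] = -5810.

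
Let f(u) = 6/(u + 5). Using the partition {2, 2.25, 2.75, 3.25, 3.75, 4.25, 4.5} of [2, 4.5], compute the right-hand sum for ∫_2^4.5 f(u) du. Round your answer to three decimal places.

Subinterval widths: 0.25, 0.5, 0.5, 0.5, 0.5, 0.25.
Right endpoints: 2.25, 2.75, 3.25, 3.75, 4.25, 4.5.
f(2.25) = 24/29, f(2.75) = 24/31, f(3.25) = 8/11, f(3.75) = 24/35, f(4.25) = 24/37, f(4.5) = 12/19.
Sum = Σ Δu_i · f(u_i).
Sum ≈ 1.783.

1.783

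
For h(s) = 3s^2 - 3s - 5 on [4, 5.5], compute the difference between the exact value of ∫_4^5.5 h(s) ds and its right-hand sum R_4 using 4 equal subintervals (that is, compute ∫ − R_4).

Exact integral: ∫_4^5.5 h(s) ds = 73.5.
R_4 = 80.77734375.
Error = 73.5 − 80.77734375 = -7.27734375.

-7.27734375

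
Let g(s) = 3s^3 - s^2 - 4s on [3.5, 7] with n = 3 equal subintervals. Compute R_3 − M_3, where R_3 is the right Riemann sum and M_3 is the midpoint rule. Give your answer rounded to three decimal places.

R_3 ≈ 2046.99769.
M_3 ≈ 1496.30064.
R_3 − M_3 ≈ 550.697.

550.697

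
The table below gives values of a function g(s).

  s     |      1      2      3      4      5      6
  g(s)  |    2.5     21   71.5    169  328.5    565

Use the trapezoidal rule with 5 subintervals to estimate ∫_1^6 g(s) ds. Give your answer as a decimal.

873.75

Δs = 1.
T_5 = (1/2)·[2.5 + 2·21 + 2·71.5 + 2·169 + 2·328.5 + 565] = 873.75.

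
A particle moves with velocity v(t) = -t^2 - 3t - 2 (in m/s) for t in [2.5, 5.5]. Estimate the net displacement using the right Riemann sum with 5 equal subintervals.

-102.33

Δt = (5.5 − 2.5)/5 = 0.6.
Right endpoints: 3.1, 3.7, 4.3, 4.9, 5.5.
v(3.1) = -20.91, v(3.7) = -26.79, v(4.3) = -33.39, v(4.9) = -40.71, v(5.5) = -48.75.
Sum = Δt · [v(3.1) + v(3.7) + v(4.3) + v(4.9) + v(5.5)].
Sum = -102.33.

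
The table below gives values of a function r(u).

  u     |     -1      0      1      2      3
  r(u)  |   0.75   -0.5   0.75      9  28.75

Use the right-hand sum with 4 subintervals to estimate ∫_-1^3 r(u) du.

Δu = 1.
Sum = 1·[(-0.5) + 0.75 + 9 + 28.75] = 38.

38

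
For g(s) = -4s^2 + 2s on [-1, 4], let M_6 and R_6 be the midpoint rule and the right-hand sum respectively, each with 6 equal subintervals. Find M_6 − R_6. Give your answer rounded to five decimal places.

24.30556

M_6 ≈ -70.5092593.
R_6 ≈ -94.8148148.
M_6 − R_6 ≈ 24.30556.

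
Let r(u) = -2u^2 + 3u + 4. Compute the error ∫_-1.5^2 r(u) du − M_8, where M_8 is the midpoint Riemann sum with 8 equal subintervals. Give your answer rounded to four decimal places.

-0.1117

Exact integral: ∫_-1.5^2 r(u) du ≈ 9.041667.
M_8 ≈ 9.153320.
Error ≈ 9.041667 − 9.153320 ≈ -0.1117.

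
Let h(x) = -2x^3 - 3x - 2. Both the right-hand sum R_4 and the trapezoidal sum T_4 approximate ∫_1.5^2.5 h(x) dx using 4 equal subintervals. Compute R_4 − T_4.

-3.4375

R_4 = -28.5625.
T_4 = -25.125.
R_4 − T_4 = -3.4375.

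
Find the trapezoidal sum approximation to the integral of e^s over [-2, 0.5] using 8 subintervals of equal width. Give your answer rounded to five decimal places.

Δs = (0.5 − (-2))/8 = 0.3125.
f(-2) ≈ 0.13534, f(-1.6875) ≈ 0.18498, f(-1.375) ≈ 0.25284, f(-1.0625) ≈ 0.34559, f(-0.75) ≈ 0.47237, f(-0.4375) ≈ 0.64565, f(-0.125) ≈ 0.88250, f(0.1875) ≈ 1.20623, f(0.5) ≈ 1.64872.
T_8 = (Δs/2)·[f(s_0) + 2f(s_1) + ... + 2f(s_{7}) + f(s_8)].
Sum ≈ 1.52568.

1.52568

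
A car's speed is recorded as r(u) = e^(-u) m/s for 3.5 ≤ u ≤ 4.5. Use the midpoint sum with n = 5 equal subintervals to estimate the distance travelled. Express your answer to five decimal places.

0.01906

Δu = (4.5 − 3.5)/5 = 0.2.
Midpoints: 3.6, 3.8, 4, 4.2, 4.4.
r(3.6) ≈ 0.02732, r(3.8) ≈ 0.02237, r(4) ≈ 0.01832, r(4.2) ≈ 0.01500, r(4.4) ≈ 0.01228.
Sum = Δu · [r(3.6) + r(3.8) + r(4) + r(4.2) + r(4.4)].
Sum ≈ 0.01906.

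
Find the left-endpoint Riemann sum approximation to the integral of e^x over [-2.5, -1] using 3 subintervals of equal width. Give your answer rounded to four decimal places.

0.2203

Δx = (-1 − (-2.5))/3 = 0.5.
Left endpoints: -2.5, -2, -1.5.
f(-2.5) ≈ 0.0821, f(-2) ≈ 0.1353, f(-1.5) ≈ 0.2231.
Sum = Δx · [f(-2.5) + f(-2) + f(-1.5)].
Sum ≈ 0.2203.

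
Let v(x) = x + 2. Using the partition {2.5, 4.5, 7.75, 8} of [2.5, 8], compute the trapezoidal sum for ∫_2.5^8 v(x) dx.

Subinterval widths: 2, 3.25, 0.25.
v(2.5) = 4.5, v(4.5) = 6.5, v(7.75) = 9.75, v(8) = 10.
On each subinterval the trapezoid contributes (Δx_i/2)·[v(x_{i-1}) + v(x_i)].
Sum = 39.875.

39.875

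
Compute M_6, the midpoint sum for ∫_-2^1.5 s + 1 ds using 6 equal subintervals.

2.625

Δs = (1.5 − (-2))/6 = 7/12.
Midpoints: -41/24, -1.125, -13/24, 1/24, 0.625, 29/24.
f(-41/24) = -17/24, f(-1.125) = -0.125, f(-13/24) = 11/24, f(1/24) = 25/24, f(0.625) = 1.625, f(29/24) = 53/24.
Sum = Δs · [f(-41/24) + f(-1.125) + f(-13/24) + ...].
Sum = 2.625.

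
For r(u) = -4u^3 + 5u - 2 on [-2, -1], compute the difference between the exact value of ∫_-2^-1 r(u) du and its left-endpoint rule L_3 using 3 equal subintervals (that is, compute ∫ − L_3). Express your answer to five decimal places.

Exact integral: ∫_-2^-1 r(u) du = 5.5.
L_3 ≈ 9.6666667.
Error ≈ 5.5 − 9.6666667 ≈ -4.16667.

-4.16667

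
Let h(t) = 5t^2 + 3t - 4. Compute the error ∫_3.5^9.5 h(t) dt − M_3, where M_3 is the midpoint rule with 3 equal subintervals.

10

Exact integral: ∫_3.5^9.5 h(t) dt = 1450.5.
M_3 = 1440.5.
Error = 1450.5 − 1440.5 = 10.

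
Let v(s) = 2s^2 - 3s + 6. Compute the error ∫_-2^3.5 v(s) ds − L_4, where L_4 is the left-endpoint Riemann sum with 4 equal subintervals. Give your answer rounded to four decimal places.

Exact integral: ∫_-2^3.5 v(s) ds ≈ 54.541667.
L_4 = 58.0078125.
Error ≈ 54.541667 − 58.0078125 ≈ -3.4661.

-3.4661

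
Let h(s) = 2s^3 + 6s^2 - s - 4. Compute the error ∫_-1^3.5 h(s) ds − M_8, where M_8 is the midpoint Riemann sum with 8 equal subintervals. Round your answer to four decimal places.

1.6018

Exact integral: ∫_-1^3.5 h(s) ds = 138.65625.
M_8 ≈ 137.054443.
Error ≈ 138.65625 − 137.054443 ≈ 1.6018.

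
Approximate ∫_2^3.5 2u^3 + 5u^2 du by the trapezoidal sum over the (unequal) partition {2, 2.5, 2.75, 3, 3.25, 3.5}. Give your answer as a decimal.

125.78125

Subinterval widths: 0.5, 0.25, 0.25, 0.25, 0.25.
f(2) = 36, f(2.5) = 62.5, f(2.75) = 79.40625, f(3) = 99, f(3.25) = 121.46875, f(3.5) = 147.
On each subinterval the trapezoid contributes (Δu_i/2)·[f(u_{i-1}) + f(u_i)].
Sum = 125.78125.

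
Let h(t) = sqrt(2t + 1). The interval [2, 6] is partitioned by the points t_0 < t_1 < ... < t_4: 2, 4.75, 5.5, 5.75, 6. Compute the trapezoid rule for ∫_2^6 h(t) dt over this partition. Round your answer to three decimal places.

Subinterval widths: 2.75, 0.75, 0.25, 0.25.
h(2) ≈ 2.236, h(4.75) ≈ 3.240, h(5.5) ≈ 3.464, h(5.75) ≈ 3.536, h(6) ≈ 3.606.
On each subinterval the trapezoid contributes (Δt_i/2)·[h(t_{i-1}) + h(t_i)].
Sum ≈ 11.812.

11.812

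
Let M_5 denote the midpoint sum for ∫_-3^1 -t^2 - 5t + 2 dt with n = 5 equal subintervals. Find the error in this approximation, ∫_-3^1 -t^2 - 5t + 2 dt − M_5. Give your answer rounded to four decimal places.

-0.2133

Exact integral: ∫_-3^1 f(t) dt ≈ 18.666667.
M_5 = 18.88.
Error ≈ 18.666667 − 18.88 ≈ -0.2133.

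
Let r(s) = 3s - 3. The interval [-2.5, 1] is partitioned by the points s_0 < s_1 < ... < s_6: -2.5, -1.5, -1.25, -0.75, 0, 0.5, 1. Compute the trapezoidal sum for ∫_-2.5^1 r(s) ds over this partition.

Subinterval widths: 1, 0.25, 0.5, 0.75, 0.5, 0.5.
r(-2.5) = -10.5, r(-1.5) = -7.5, r(-1.25) = -6.75, r(-0.75) = -5.25, r(0) = -3, r(0.5) = -1.5, r(1) = 0.
On each subinterval the trapezoid contributes (Δs_i/2)·[r(s_{i-1}) + r(s_i)].
Sum = -18.375.

-18.375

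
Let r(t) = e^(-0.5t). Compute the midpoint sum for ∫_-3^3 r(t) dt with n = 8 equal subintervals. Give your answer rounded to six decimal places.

8.467417

Δt = (3 − (-3))/8 = 0.75.
Midpoints: -2.625, -1.875, -1.125, -0.375, 0.375, 1.125, 1.875, 2.625.
r(-2.625) ≈ 3.715451, r(-1.875) ≈ 2.553589, r(-1.125) ≈ 1.755055, r(-0.375) ≈ 1.206230, r(0.375) ≈ 0.829029, r(1.125) ≈ 0.569783, r(1.875) ≈ 0.391606, r(2.625) ≈ 0.269146.
Sum = Δt · [r(-2.625) + r(-1.875) + r(-1.125) + ...].
Sum ≈ 8.467417.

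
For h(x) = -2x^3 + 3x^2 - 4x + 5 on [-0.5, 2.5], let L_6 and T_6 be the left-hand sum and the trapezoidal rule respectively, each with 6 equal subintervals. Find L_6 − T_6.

6.375

L_6 = 5.25.
T_6 = -1.125.
L_6 − T_6 = 6.375.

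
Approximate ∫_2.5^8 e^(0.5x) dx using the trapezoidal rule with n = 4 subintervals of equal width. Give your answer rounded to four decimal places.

Δx = (8 − 2.5)/4 = 1.375.
f(2.5) ≈ 3.4903, f(3.875) ≈ 6.9414, f(5.25) ≈ 13.8046, f(6.625) ≈ 27.4537, f(8) ≈ 54.5982.
T_4 = (Δx/2)·[f(x_0) + 2f(x_1) + 2f(x_2) + 2f(x_3) + f(x_4)].
Sum ≈ 106.2103.

106.2103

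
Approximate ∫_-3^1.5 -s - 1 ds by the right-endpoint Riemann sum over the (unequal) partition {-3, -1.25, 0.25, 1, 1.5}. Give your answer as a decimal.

Subinterval widths: 1.75, 1.5, 0.75, 0.5.
Right endpoints: -1.25, 0.25, 1, 1.5.
f(-1.25) = 0.25, f(0.25) = -1.25, f(1) = -2, f(1.5) = -2.5.
Sum = Σ Δs_i · f(s_i).
Sum = -4.1875.

-4.1875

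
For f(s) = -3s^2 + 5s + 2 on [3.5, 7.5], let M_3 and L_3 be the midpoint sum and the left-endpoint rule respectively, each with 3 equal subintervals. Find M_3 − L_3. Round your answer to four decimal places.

-69.3333

M_3 ≈ -259.222222.
L_3 ≈ -189.888889.
M_3 − L_3 ≈ -69.3333.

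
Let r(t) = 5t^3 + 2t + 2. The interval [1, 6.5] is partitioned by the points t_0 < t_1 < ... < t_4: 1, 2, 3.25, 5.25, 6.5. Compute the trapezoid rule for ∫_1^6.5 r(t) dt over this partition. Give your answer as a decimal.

Subinterval widths: 1, 1.25, 2, 1.25.
r(1) = 9, r(2) = 46, r(3.25) = 180.140625, r(5.25) = 736.015625, r(6.5) = 1388.125.
On each subinterval the trapezoid contributes (Δt_i/2)·[r(t_{i-1}) + r(t_i)].
Sum = 2412.58203125.

2412.58203125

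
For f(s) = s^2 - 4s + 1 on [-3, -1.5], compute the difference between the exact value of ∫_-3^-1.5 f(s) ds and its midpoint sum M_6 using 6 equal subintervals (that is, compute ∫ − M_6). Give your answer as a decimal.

0.0078125

Exact integral: ∫_-3^-1.5 f(s) ds = 22.875.
M_6 = 22.8671875.
Error = 22.875 − 22.8671875 = 0.0078125.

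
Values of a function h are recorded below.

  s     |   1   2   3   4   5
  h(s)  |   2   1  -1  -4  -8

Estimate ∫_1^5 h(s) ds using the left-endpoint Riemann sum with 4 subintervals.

Δs = 1.
Sum = 1·[2 + 1 + (-1) + (-4)] = -2.

-2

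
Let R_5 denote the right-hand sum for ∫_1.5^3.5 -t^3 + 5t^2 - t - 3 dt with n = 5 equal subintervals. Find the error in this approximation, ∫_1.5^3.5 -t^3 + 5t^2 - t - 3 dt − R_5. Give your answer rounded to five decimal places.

Exact integral: ∫_1.5^3.5 f(t) dt ≈ 18.5833333.
R_5 = 20.15.
Error ≈ 18.5833333 − 20.15 ≈ -1.56667.

-1.56667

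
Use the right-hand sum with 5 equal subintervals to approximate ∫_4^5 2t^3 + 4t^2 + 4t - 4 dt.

Δt = (5 − 4)/5 = 0.2.
Right endpoints: 4.2, 4.4, 4.6, 4.8, 5.
f(4.2) = 231.536, f(4.4) = 261.408, f(4.6) = 293.712, f(4.8) = 328.544, f(5) = 366.
Sum = Δt · [f(4.2) + f(4.4) + f(4.6) + f(4.8) + f(5)].
Sum = 296.24.

296.24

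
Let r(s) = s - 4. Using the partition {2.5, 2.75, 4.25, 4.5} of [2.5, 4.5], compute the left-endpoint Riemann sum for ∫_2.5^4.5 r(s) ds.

-2.1875

Subinterval widths: 0.25, 1.5, 0.25.
Left endpoints: 2.5, 2.75, 4.25.
r(2.5) = -1.5, r(2.75) = -1.25, r(4.25) = 0.25.
Sum = Σ Δs_i · r(s_i).
Sum = -2.1875.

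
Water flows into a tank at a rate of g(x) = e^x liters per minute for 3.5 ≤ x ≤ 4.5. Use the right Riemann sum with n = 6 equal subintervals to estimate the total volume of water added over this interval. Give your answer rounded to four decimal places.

61.7751

Δx = (4.5 − 3.5)/6 = 1/6.
Right endpoints: 11/3, 23/6, 4, 25/6, 13/3, 4.5.
g(11/3) ≈ 39.1213, g(23/6) ≈ 46.2163, g(4) ≈ 54.5982, g(25/6) ≈ 64.5001, g(13/3) ≈ 76.1979, g(4.5) ≈ 90.0171.
Sum = Δx · [g(11/3) + g(23/6) + g(4) + ...].
Sum ≈ 61.7751.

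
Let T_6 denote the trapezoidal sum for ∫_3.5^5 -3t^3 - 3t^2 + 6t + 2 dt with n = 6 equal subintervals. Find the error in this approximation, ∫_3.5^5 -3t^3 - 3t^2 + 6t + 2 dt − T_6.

Exact integral: ∫_3.5^5 f(t) dt = -397.078125.
T_6 = -397.72265625.
Error = -397.078125 − (-397.72265625) = 0.64453125.

0.64453125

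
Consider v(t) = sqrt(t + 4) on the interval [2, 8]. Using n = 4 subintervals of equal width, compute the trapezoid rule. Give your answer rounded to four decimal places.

Δt = (8 − 2)/4 = 1.5.
v(2) ≈ 2.4495, v(3.5) ≈ 2.7386, v(5) ≈ 3.0000, v(6.5) ≈ 3.2404, v(8) ≈ 3.4641.
T_4 = (Δt/2)·[v(t_0) + 2v(t_1) + 2v(t_2) + 2v(t_3) + v(t_4)].
Sum ≈ 17.9037.

17.9037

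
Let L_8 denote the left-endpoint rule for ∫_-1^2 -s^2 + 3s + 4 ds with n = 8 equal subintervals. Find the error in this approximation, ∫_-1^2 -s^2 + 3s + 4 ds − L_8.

Exact integral: ∫_-1^2 f(s) ds = 13.5.
L_8 = 12.3046875.
Error = 13.5 − 12.3046875 = 1.1953125.

1.1953125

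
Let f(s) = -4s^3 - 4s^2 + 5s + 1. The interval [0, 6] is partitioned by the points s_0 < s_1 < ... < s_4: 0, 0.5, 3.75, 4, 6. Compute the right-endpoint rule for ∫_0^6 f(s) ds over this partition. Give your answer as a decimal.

-2831.921875

Subinterval widths: 0.5, 3.25, 0.25, 2.
Right endpoints: 0.5, 3.75, 4, 6.
f(0.5) = 2, f(3.75) = -247.4375, f(4) = -299, f(6) = -977.
Sum = Σ Δs_i · f(s_i).
Sum = -2831.921875.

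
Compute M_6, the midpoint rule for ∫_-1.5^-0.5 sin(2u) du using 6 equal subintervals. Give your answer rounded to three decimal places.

Δu = (-0.5 − (-1.5))/6 = 1/6.
Midpoints: -17/12, -1.25, -13/12, -11/12, -0.75, -7/12.
f(-17/12) ≈ -0.303, f(-1.25) ≈ -0.598, f(-13/12) ≈ -0.828, f(-11/12) ≈ -0.966, f(-0.75) ≈ -0.997, f(-7/12) ≈ -0.919.
Sum = Δu · [f(-17/12) + f(-1.25) + f(-13/12) + ...].
Sum ≈ -0.769.

-0.769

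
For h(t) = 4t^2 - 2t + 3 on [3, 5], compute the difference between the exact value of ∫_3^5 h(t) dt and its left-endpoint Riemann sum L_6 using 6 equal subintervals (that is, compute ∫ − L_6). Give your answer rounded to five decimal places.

9.85185

Exact integral: ∫_3^5 h(t) dt ≈ 120.6666667.
L_6 ≈ 110.8148148.
Error ≈ 120.6666667 − 110.8148148 ≈ 9.85185.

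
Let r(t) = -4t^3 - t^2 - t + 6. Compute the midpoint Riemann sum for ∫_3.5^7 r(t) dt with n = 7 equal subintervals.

Δt = (7 − 3.5)/7 = 0.5.
Midpoints: 3.75, 4.25, 4.75, 5.25, 5.75, 6.25, 6.75.
r(3.75) = -222.75, r(4.25) = -323.375, r(4.75) = -450, r(5.25) = -605.625, r(5.75) = -793.25, r(6.25) = -1015.875, r(6.75) = -1276.5.
Sum = Δt · [r(3.75) + r(4.25) + r(4.75) + ...].
Sum = -2343.6875.

-2343.6875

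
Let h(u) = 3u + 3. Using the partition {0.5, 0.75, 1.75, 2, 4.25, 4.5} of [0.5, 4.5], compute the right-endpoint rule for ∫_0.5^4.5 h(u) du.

51.375

Subinterval widths: 0.25, 1, 0.25, 2.25, 0.25.
Right endpoints: 0.75, 1.75, 2, 4.25, 4.5.
h(0.75) = 5.25, h(1.75) = 8.25, h(2) = 9, h(4.25) = 15.75, h(4.5) = 16.5.
Sum = Σ Δu_i · h(u_i).
Sum = 51.375.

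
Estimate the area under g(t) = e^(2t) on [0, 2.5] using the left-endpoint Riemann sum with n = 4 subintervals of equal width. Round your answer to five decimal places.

Δt = (2.5 − 0)/4 = 0.625.
Left endpoints: 0, 0.625, 1.25, 1.875.
g(0) ≈ 1.00000, g(0.625) ≈ 3.49034, g(1.25) ≈ 12.18249, g(1.875) ≈ 42.52108.
Sum = Δt · [g(0) + g(0.625) + g(1.25) + g(1.875)].
Sum ≈ 36.99620.

36.99620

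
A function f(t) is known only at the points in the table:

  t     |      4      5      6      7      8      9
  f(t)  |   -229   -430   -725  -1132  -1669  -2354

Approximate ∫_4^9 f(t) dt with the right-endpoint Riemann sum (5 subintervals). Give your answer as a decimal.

Δt = 1.
Sum = 1·[(-430) + (-725) + (-1132) + (-1669) + (-2354)] = -6310.

-6310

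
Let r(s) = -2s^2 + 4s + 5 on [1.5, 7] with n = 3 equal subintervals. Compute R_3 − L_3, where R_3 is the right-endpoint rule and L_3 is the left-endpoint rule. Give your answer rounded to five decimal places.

R_3 ≈ -177.1203704.
L_3 ≈ -46.0370370.
R_3 − L_3 ≈ -131.08333.

-131.08333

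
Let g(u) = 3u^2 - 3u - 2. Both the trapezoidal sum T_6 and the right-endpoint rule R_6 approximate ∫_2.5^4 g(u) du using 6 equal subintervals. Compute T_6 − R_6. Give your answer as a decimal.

-3.09375

T_6 = 30.796875.
R_6 = 33.890625.
T_6 − R_6 = -3.09375.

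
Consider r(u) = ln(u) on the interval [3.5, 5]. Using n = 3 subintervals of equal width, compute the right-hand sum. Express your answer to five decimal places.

2.24990

Δu = (5 − 3.5)/3 = 0.5.
Right endpoints: 4, 4.5, 5.
r(4) ≈ 1.38629, r(4.5) ≈ 1.50408, r(5) ≈ 1.60944.
Sum = Δu · [r(4) + r(4.5) + r(5)].
Sum ≈ 2.24990.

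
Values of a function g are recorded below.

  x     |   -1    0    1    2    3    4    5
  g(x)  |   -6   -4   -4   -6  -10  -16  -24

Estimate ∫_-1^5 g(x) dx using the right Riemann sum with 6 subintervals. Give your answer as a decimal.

Δx = 1.
Sum = 1·[(-4) + (-4) + (-6) + (-10) + (-16) + (-24)] = -64.

-64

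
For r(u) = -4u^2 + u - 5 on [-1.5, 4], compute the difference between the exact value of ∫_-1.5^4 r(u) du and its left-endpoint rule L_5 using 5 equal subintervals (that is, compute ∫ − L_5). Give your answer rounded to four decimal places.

-22.7883

Exact integral: ∫_-1.5^4 r(u) du ≈ -110.458333.
L_5 = -87.67.
Error ≈ -110.458333 − (-87.67) ≈ -22.7883.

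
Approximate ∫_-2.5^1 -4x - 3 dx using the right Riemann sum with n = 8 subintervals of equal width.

Δx = (1 − (-2.5))/8 = 0.4375.
Right endpoints: -2.0625, -1.625, -1.1875, -0.75, -0.3125, 0.125, 0.5625, 1.
f(-2.0625) = 5.25, f(-1.625) = 3.5, f(-1.1875) = 1.75, f(-0.75) = 0, f(-0.3125) = -1.75, f(0.125) = -3.5, f(0.5625) = -5.25, f(1) = -7.
Sum = Δx · [f(-2.0625) + f(-1.625) + f(-1.1875) + ...].
Sum = -3.0625.

-3.0625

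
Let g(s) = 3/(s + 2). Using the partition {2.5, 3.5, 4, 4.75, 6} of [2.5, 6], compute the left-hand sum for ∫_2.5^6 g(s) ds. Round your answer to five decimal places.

Subinterval widths: 1, 0.5, 0.75, 1.25.
Left endpoints: 2.5, 3.5, 4, 4.75.
g(2.5) = 2/3, g(3.5) = 6/11, g(4) = 0.5, g(4.75) = 4/9.
Sum = Σ Δs_i · g(s_i).
Sum ≈ 1.86995.

1.86995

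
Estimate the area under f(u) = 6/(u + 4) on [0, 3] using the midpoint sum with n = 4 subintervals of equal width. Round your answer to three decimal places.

Δu = (3 − 0)/4 = 0.75.
Midpoints: 0.375, 1.125, 1.875, 2.625.
f(0.375) = 48/35, f(1.125) = 48/41, f(1.875) = 48/47, f(2.625) = 48/53.
Sum = Δu · [f(0.375) + f(1.125) + f(1.875) + f(2.625)].
Sum ≈ 3.352.

3.352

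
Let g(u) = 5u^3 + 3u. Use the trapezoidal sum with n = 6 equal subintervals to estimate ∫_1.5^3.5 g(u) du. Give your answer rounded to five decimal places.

Δu = (3.5 − 1.5)/6 = 1/3.
g(1.5) = 21.375, g(11/6) = 7843/216, g(13/6) = 12389/216, g(2.5) = 85.625, g(17/6) = 26401/216, g(19/6) = 36347/216, g(3.5) = 224.875.
T_6 = (Δu/2)·[g(u_0) + 2g(u_1) + ... + 2g(u_{5}) + g(u_6)].
Sum ≈ 197.63889.

197.63889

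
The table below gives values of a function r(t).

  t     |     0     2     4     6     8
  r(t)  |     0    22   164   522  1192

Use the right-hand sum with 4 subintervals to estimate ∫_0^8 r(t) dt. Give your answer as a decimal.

3800

Δt = 2.
Sum = 2·[22 + 164 + 522 + 1192] = 3800.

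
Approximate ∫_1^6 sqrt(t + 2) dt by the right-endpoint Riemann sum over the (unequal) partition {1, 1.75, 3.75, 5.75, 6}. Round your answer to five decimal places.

Subinterval widths: 0.75, 2, 2, 0.25.
Right endpoints: 1.75, 3.75, 5.75, 6.
f(1.75) ≈ 1.93649, f(3.75) ≈ 2.39792, f(5.75) ≈ 2.78388, f(6) ≈ 2.82843.
Sum = Σ Δt_i · f(t_i).
Sum ≈ 12.52307.

12.52307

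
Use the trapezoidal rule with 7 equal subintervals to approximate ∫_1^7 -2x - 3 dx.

-66

Δx = (7 − 1)/7 = 6/7.
f(1) = -5, f(13/7) = -47/7, f(19/7) = -59/7, f(25/7) = -71/7, f(31/7) = -83/7, f(37/7) = -95/7, f(43/7) = -107/7, f(7) = -17.
T_7 = (Δx/2)·[f(x_0) + 2f(x_1) + ... + 2f(x_{6}) + f(x_7)].
Sum = -66.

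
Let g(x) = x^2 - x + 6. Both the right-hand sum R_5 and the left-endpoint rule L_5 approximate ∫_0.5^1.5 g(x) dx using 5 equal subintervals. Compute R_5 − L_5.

0.2

R_5 = 6.19.
L_5 = 5.99.
R_5 − L_5 = 0.2.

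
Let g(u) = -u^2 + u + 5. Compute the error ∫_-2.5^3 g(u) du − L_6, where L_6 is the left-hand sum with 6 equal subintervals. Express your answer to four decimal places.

2.0307

Exact integral: ∫_-2.5^3 g(u) du ≈ 14.666667.
L_6 ≈ 12.635995.
Error ≈ 14.666667 − 12.635995 ≈ 2.0307.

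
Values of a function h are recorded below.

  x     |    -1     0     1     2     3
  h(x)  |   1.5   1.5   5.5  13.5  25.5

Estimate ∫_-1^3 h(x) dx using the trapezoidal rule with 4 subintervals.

Δx = 1.
T_4 = (1/2)·[1.5 + 2·1.5 + 2·5.5 + 2·13.5 + 25.5] = 34.

34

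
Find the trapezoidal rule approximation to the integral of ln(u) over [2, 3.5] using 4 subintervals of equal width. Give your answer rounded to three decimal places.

1.496

Δu = (3.5 − 2)/4 = 0.375.
f(2) ≈ 0.693, f(2.375) ≈ 0.865, f(2.75) ≈ 1.012, f(3.125) ≈ 1.139, f(3.5) ≈ 1.253.
T_4 = (Δu/2)·[f(u_0) + 2f(u_1) + 2f(u_2) + 2f(u_3) + f(u_4)].
Sum ≈ 1.496.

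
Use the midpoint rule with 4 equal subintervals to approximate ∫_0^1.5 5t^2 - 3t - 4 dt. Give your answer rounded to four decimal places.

Δt = (1.5 − 0)/4 = 0.375.
Midpoints: 0.1875, 0.5625, 0.9375, 1.3125.
f(0.1875) = -4.38671875, f(0.5625) = -4.10546875, f(0.9375) = -2.41796875, f(1.3125) = 0.67578125.
Sum = Δt · [f(0.1875) + f(0.5625) + f(0.9375) + f(1.3125)].
Sum ≈ -3.8379.

-3.8379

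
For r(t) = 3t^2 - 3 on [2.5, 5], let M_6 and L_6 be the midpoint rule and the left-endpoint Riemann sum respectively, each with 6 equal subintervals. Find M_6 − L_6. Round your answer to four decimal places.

11.3932

M_6 ≈ 101.766493.
L_6 ≈ 90.373264.
M_6 − L_6 ≈ 11.3932.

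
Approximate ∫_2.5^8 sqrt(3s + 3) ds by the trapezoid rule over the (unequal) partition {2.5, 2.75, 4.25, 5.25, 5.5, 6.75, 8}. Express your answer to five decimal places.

23.59379

Subinterval widths: 0.25, 1.5, 1, 0.25, 1.25, 1.25.
f(2.5) ≈ 3.24037, f(2.75) ≈ 3.35410, f(4.25) ≈ 3.96863, f(5.25) ≈ 4.33013, f(5.5) ≈ 4.41588, f(6.75) ≈ 4.82183, f(8) ≈ 5.19615.
On each subinterval the trapezoid contributes (Δs_i/2)·[f(s_{i-1}) + f(s_i)].
Sum ≈ 23.59379.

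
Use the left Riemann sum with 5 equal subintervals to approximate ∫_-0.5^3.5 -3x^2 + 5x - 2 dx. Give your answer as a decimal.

Δx = (3.5 − (-0.5))/5 = 0.8.
Left endpoints: -0.5, 0.3, 1.1, 1.9, 2.7.
f(-0.5) = -5.25, f(0.3) = -0.77, f(1.1) = -0.13, f(1.9) = -3.33, f(2.7) = -10.37.
Sum = Δx · [f(-0.5) + f(0.3) + f(1.1) + f(1.9) + f(2.7)].
Sum = -15.88.

-15.88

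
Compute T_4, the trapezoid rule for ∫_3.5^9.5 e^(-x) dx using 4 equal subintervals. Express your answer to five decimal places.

Δx = (9.5 − 3.5)/4 = 1.5.
f(3.5) ≈ 0.03020, f(5) ≈ 0.00674, f(6.5) ≈ 0.00150, f(8) ≈ 0.00034, f(9.5) ≈ 0.00007.
T_4 = (Δx/2)·[f(x_0) + 2f(x_1) + 2f(x_2) + 2f(x_3) + f(x_4)].
Sum ≈ 0.03557.

0.03557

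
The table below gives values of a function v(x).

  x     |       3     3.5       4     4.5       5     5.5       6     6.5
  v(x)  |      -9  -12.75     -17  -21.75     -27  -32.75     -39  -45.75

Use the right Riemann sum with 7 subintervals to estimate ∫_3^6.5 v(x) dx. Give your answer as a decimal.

Δx = 0.5.
Sum = 0.5·[(-12.75) + (-17) + (-21.75) + (-27) + (-32.75) + (-39) + (-45.75)] = -98.

-98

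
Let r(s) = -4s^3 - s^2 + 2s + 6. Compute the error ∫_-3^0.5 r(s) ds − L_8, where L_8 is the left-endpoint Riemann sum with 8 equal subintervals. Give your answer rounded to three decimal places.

-21.852

Exact integral: ∫_-3^0.5 r(s) ds ≈ 84.14583.
L_8 ≈ 105.99805.
Error ≈ 84.14583 − 105.99805 ≈ -21.852.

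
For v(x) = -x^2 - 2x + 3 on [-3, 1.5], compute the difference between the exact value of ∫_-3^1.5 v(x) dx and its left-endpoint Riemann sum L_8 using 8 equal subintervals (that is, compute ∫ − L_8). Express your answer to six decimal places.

-0.395508

Exact integral: ∫_-3^1.5 v(x) dx = 10.125.
L_8 ≈ 10.52050781.
Error ≈ 10.125 − 10.52050781 ≈ -0.395508.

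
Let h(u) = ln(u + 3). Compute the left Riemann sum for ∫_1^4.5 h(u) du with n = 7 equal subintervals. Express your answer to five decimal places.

5.90701

Δu = (4.5 − 1)/7 = 0.5.
Left endpoints: 1, 1.5, 2, 2.5, 3, 3.5, 4.
h(1) ≈ 1.38629, h(1.5) ≈ 1.50408, h(2) ≈ 1.60944, h(2.5) ≈ 1.70475, h(3) ≈ 1.79176, h(3.5) ≈ 1.87180, h(4) ≈ 1.94591.
Sum = Δu · [h(1) + h(1.5) + h(2) + ...].
Sum ≈ 5.90701.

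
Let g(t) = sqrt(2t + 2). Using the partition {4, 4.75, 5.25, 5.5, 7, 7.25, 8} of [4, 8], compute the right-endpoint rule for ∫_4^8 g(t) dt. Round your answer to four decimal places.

Subinterval widths: 0.75, 0.5, 0.25, 1.5, 0.25, 0.75.
Right endpoints: 4.75, 5.25, 5.5, 7, 7.25, 8.
g(4.75) ≈ 3.3912, g(5.25) ≈ 3.5355, g(5.5) ≈ 3.6056, g(7) ≈ 4.0000, g(7.25) ≈ 4.0620, g(8) ≈ 4.2426.
Sum = Σ Δt_i · g(t_i).
Sum ≈ 15.4100.

15.4100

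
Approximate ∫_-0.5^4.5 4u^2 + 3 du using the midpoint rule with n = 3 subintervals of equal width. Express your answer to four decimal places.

Δu = (4.5 − (-0.5))/3 = 5/3.
Midpoints: 1/3, 2, 11/3.
f(1/3) = 31/9, f(2) = 19, f(11/3) = 511/9.
Sum = Δu · [f(1/3) + f(2) + f(11/3)].
Sum ≈ 132.0370.

132.0370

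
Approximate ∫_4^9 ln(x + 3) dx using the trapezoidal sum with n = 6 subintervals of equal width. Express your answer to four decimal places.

Δx = (9 − 4)/6 = 5/6.
f(4) ≈ 1.9459, f(29/6) ≈ 2.0584, f(17/3) ≈ 2.1595, f(6.5) ≈ 2.2513, f(22/3) ≈ 2.3354, f(49/6) ≈ 2.4129, f(9) ≈ 2.4849.
T_6 = (Δx/2)·[f(x_0) + 2f(x_1) + ... + 2f(x_{5}) + f(x_6)].
Sum ≈ 11.1941.

11.1941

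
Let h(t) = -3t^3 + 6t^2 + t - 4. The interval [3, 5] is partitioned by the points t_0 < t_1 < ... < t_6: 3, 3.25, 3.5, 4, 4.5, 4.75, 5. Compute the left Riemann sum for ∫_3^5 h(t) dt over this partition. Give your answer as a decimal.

Subinterval widths: 0.25, 0.25, 0.5, 0.5, 0.25, 0.25.
Left endpoints: 3, 3.25, 3.5, 4, 4.5, 4.75.
h(3) = -28, h(3.25) = -40.359375, h(3.5) = -55.625, h(4) = -96, h(4.5) = -151.375, h(4.75) = -185.390625.
Sum = Σ Δt_i · h(t_i).
Sum = -177.09375.

-177.09375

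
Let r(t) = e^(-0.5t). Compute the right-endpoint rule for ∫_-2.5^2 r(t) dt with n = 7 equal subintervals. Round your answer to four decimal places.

5.2950

Δt = (2 − (-2.5))/7 = 9/14.
Right endpoints: -13/7, -17/14, -4/7, 1/14, 5/7, 19/14, 2.
r(-13/7) ≈ 2.5309, r(-17/14) ≈ 1.8352, r(-4/7) ≈ 1.3307, r(1/14) ≈ 0.9649, r(5/7) ≈ 0.6997, r(19/14) ≈ 0.5073, r(2) ≈ 0.3679.
Sum = Δt · [r(-13/7) + r(-17/14) + r(-4/7) + ...].
Sum ≈ 5.2950.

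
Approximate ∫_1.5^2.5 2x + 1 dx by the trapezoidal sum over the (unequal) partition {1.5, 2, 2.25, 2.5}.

Subinterval widths: 0.5, 0.25, 0.25.
f(1.5) = 4, f(2) = 5, f(2.25) = 5.5, f(2.5) = 6.
On each subinterval the trapezoid contributes (Δx_i/2)·[f(x_{i-1}) + f(x_i)].
Sum = 5.

5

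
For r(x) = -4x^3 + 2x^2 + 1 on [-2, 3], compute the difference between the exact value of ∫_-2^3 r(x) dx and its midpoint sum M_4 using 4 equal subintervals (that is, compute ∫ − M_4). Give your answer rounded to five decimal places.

Exact integral: ∫_-2^3 r(x) dx ≈ -36.6666667.
M_4 = -34.0625.
Error ≈ -36.6666667 − (-34.0625) ≈ -2.60417.

-2.60417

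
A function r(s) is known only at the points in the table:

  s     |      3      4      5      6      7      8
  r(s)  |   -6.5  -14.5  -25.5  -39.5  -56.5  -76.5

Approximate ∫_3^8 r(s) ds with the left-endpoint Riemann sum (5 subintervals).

-142.5

Δs = 1.
Sum = 1·[(-6.5) + (-14.5) + (-25.5) + (-39.5) + (-56.5)] = -142.5.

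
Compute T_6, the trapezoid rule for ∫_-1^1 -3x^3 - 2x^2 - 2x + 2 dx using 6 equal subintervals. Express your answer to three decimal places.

Δx = (1 − (-1))/6 = 1/3.
f(-1) = 5, f(-2/3) = 10/3, f(-1/3) = 23/9, f(0) = 2, f(1/3) = 1, f(2/3) = -10/9, f(1) = -5.
T_6 = (Δx/2)·[f(x_0) + 2f(x_1) + ... + 2f(x_{5}) + f(x_6)].
Sum ≈ 2.593.

2.593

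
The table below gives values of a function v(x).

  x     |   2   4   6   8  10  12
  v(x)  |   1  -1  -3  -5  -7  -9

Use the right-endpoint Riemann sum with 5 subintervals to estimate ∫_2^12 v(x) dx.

-50

Δx = 2.
Sum = 2·[(-1) + (-3) + (-5) + (-7) + (-9)] = -50.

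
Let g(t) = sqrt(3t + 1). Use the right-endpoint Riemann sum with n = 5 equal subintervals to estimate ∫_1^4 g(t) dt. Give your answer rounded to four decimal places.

9.1100

Δt = (4 − 1)/5 = 0.6.
Right endpoints: 1.6, 2.2, 2.8, 3.4, 4.
g(1.6) ≈ 2.4083, g(2.2) ≈ 2.7568, g(2.8) ≈ 3.0659, g(3.4) ≈ 3.3466, g(4) ≈ 3.6056.
Sum = Δt · [g(1.6) + g(2.2) + g(2.8) + g(3.4) + g(4)].
Sum ≈ 9.1100.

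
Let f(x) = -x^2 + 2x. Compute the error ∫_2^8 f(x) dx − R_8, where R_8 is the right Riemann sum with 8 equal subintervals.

18.5625

Exact integral: ∫_2^8 f(x) dx = -108.
R_8 = -126.5625.
Error = -108 − (-126.5625) = 18.5625.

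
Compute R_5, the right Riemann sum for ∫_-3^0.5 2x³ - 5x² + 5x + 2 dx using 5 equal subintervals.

Δx = (0.5 − (-3))/5 = 0.7.
Right endpoints: -2.3, -1.6, -0.9, -0.2, 0.5.
f(-2.3) = -60.284, f(-1.6) = -26.992, f(-0.9) = -8.008, f(-0.2) = 0.784, f(0.5) = 3.5.
Sum = Δx · [f(-2.3) + f(-1.6) + f(-0.9) + f(-0.2) + f(0.5)].
Sum = -63.7.

-63.7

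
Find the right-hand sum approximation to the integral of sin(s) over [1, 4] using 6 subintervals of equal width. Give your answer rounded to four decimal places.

0.7694

Δs = (4 − 1)/6 = 0.5.
Right endpoints: 1.5, 2, 2.5, 3, 3.5, 4.
f(1.5) ≈ 0.9975, f(2) ≈ 0.9093, f(2.5) ≈ 0.5985, f(3) ≈ 0.1411, f(3.5) ≈ -0.3508, f(4) ≈ -0.7568.
Sum = Δs · [f(1.5) + f(2) + f(2.5) + ...].
Sum ≈ 0.7694.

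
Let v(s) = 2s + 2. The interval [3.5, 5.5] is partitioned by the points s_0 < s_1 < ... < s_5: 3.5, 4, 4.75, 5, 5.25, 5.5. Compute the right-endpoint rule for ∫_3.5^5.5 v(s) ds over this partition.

Subinterval widths: 0.5, 0.75, 0.25, 0.25, 0.25.
Right endpoints: 4, 4.75, 5, 5.25, 5.5.
v(4) = 10, v(4.75) = 11.5, v(5) = 12, v(5.25) = 12.5, v(5.5) = 13.
Sum = Σ Δs_i · v(s_i).
Sum = 23.

23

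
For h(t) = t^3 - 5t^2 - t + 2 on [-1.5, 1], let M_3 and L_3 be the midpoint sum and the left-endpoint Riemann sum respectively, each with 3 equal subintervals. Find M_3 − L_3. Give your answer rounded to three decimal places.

M_3 ≈ -1.85041.
L_3 ≈ -7.73148.
M_3 − L_3 ≈ 5.881.

5.881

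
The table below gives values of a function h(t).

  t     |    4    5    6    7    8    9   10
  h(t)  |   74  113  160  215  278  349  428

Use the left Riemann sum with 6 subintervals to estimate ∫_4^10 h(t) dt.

Δt = 1.
Sum = 1·[74 + 113 + 160 + 215 + 278 + 349] = 1189.

1189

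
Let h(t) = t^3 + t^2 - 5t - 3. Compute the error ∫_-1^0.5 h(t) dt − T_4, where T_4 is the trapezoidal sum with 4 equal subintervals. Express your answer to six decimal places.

Exact integral: ∫_-1^0.5 h(t) dt = -2.484375.
T_4 ≈ -2.47558594.
Error ≈ -2.484375 − (-2.47558594) ≈ -0.008789.

-0.008789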